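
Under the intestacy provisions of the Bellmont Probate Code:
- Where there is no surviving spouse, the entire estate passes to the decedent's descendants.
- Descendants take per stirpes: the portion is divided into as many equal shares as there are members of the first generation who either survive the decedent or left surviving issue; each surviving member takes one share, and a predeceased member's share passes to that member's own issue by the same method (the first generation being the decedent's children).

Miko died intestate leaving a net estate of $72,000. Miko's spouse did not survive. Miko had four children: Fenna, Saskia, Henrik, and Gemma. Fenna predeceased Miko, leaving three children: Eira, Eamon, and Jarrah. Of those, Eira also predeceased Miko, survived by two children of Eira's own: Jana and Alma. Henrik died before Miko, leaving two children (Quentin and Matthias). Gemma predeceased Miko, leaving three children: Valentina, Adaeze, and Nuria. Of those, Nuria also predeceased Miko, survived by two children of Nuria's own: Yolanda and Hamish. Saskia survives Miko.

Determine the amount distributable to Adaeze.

Adaeze receives $6,000.

The entire $72,000 passes to the descendants.
That amount ($72,000) is divided into 4 shares of $18,000: Saskia takes $18,000; Fenna's $18,000 share passes to Fenna's issue; Henrik's $18,000 share passes to Henrik's issue; Gemma's $18,000 share passes to Gemma's issue.
Fenna's share ($18,000) is divided into 3 shares of $6,000: Eamon and Jarrah each take $6,000; Eira's $6,000 share passes to Eira's issue.
Eira's share ($6,000) is divided into 2 shares of $3,000: Jana and Alma each take $3,000.
Henrik's share ($18,000) is divided into 2 shares of $9,000: Quentin and Matthias each take $9,000.
Gemma's share ($18,000) is divided into 3 shares of $6,000: Valentina and Adaeze each take $6,000; Nuria's $6,000 share passes to Nuria's issue.
Nuria's share ($6,000) is divided into 2 shares of $3,000: Yolanda and Hamish each take $3,000.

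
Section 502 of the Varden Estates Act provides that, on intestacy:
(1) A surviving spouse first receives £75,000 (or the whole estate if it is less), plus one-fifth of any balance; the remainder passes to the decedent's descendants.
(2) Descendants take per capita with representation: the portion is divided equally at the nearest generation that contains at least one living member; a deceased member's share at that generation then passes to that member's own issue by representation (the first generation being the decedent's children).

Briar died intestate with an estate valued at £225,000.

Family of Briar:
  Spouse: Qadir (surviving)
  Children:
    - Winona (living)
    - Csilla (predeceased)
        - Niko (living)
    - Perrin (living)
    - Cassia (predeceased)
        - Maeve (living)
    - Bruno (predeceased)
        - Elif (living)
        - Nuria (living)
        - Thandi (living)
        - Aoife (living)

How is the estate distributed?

Qadir first takes £75,000, leaving a balance of £150,000. Qadir then takes one-fifth of the balance (£30,000), for a total of £105,000. The remaining £120,000 passes to the descendants.
The descendants' portion (£120,000) is divided into 5 shares of £24,000: Winona and Perrin each take £24,000; Csilla's £24,000 share passes to Csilla's issue; Cassia's £24,000 share passes to Cassia's issue; Bruno's £24,000 share passes to Bruno's issue.
Csilla's share (£24,000) passes entirely to Niko.
Cassia's share (£24,000) passes entirely to Maeve.
Bruno's share (£24,000) is divided into 4 shares of £6,000: Elif, Nuria, Thandi, and Aoife each take £6,000.

Qadir: £105,000; Winona: £24,000; Niko: £24,000; Perrin: £24,000; Maeve: £24,000; Elif: £6,000; Nuria: £6,000; Thandi: £6,000; Aoife: £6,000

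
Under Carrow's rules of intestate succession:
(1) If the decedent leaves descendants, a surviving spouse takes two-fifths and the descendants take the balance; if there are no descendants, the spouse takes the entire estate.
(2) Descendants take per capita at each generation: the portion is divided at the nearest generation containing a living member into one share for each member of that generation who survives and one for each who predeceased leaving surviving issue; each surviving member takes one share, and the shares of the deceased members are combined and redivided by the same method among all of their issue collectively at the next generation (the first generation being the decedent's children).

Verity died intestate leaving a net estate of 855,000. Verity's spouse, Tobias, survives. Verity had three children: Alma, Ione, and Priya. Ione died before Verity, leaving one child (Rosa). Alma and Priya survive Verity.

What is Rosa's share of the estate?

Rosa receives 171,000.

Tobias takes two-fifths of 855,000 = 342,000. The remaining 513,000 passes to the descendants.
The descendants' portion (513,000) is divided at the children's generation into 3 shares of 171,000. Alma and Priya each take 171,000. The remaining share for the deceased Ione (171,000) is carried to the next generation.
That pool (171,000) passes entirely to Rosa, the sole taker at the grandchildren's generation.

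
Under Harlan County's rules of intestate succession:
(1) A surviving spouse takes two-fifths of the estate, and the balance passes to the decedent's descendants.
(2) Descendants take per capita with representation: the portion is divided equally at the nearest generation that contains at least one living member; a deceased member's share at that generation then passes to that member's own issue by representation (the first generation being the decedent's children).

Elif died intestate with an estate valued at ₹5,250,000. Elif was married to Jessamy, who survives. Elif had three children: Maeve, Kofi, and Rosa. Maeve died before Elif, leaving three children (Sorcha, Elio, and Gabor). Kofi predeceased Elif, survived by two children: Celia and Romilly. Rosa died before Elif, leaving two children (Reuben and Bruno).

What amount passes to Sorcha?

Jessamy takes two-fifths of ₹5,250,000 = ₹2,100,000. The remaining ₹3,150,000 passes to the descendants.
No child survives, so the initial division is made at the grandchildren's generation.
The descendants' portion (₹3,150,000) is divided into 7 shares of ₹450,000: Sorcha, Elio, Gabor, Celia, Romilly, Reuben, and Bruno each take ₹450,000.

Sorcha receives ₹450,000.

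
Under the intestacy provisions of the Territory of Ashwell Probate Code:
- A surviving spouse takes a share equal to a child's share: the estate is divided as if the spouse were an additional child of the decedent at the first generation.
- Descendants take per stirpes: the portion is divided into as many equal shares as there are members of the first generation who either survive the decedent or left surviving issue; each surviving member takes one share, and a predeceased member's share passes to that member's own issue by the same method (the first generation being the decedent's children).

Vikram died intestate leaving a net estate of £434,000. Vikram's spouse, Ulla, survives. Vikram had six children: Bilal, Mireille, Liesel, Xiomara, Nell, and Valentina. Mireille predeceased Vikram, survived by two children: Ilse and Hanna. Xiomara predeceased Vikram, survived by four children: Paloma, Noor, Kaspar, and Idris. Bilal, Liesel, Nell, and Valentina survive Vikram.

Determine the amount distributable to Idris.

Idris receives £15,500.

The spouse counts as an additional share at the children's level, so there are 7 primary shares of £62,000. Ulla takes one such share (£62,000).
The children's combined portion (£372,000) is divided into 6 shares of £62,000: Bilal, Liesel, Nell, and Valentina each take £62,000; Mireille's £62,000 share passes to Mireille's issue; Xiomara's £62,000 share passes to Xiomara's issue.
Mireille's share (£62,000) is divided into 2 shares of £31,000: Ilse and Hanna each take £31,000.
Xiomara's share (£62,000) is divided into 4 shares of £15,500: Paloma, Noor, Kaspar, and Idris each take £15,500.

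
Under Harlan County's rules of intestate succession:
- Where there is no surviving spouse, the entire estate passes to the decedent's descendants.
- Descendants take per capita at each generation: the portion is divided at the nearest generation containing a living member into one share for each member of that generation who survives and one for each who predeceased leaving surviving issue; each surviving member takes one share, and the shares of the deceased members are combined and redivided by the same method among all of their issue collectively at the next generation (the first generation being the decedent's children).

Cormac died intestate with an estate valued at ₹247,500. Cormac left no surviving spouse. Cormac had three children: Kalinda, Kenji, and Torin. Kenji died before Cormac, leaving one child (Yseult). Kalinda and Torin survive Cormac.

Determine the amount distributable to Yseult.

The entire ₹247,500 passes to the descendants.
That amount (₹247,500) is divided at the children's generation into 3 shares of ₹82,500. Kalinda and Torin each take ₹82,500. The remaining share for the deceased Kenji (₹82,500) is carried to the next generation.
That pool (₹82,500) passes entirely to Yseult, the sole taker at the grandchildren's generation.

Yseult receives ₹82,500.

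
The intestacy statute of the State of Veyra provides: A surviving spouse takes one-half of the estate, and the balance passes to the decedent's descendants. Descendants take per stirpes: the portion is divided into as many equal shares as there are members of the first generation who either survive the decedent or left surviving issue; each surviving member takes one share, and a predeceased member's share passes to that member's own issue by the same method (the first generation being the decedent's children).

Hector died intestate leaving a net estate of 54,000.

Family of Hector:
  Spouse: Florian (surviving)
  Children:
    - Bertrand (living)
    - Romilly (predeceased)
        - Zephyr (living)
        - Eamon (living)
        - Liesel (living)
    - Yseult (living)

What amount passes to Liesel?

Florian takes one-half of 54,000 = 27,000. The remaining 27,000 passes to the descendants.
The descendants' portion (27,000) is divided into 3 shares of 9,000: Bertrand and Yseult each take 9,000; Romilly's 9,000 share passes to Romilly's issue.
Romilly's share (9,000) is divided into 3 shares of 3,000: Zephyr, Eamon, and Liesel each take 3,000.

Liesel receives 3,000.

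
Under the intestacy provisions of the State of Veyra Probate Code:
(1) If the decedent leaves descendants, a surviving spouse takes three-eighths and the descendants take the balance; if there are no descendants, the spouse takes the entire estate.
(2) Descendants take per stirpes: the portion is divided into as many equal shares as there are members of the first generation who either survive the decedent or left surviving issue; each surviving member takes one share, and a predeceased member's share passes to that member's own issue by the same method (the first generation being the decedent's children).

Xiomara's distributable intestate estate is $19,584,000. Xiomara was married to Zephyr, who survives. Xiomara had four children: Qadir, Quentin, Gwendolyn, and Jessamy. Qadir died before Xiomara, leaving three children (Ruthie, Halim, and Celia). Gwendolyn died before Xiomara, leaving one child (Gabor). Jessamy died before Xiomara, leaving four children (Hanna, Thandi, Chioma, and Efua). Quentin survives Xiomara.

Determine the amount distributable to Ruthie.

Ruthie receives $1,020,000.

Zephyr takes three-eighths of $19,584,000 = $7,344,000. The remaining $12,240,000 passes to the descendants.
The descendants' portion ($12,240,000) is divided into 4 shares of $3,060,000: Quentin takes $3,060,000; Qadir's $3,060,000 share passes to Qadir's issue; Gwendolyn's $3,060,000 share passes to Gwendolyn's issue; Jessamy's $3,060,000 share passes to Jessamy's issue.
Qadir's share ($3,060,000) is divided into 3 shares of $1,020,000: Ruthie, Halim, and Celia each take $1,020,000.
Gwendolyn's share ($3,060,000) passes entirely to Gabor.
Jessamy's share ($3,060,000) is divided into 4 shares of $765,000: Hanna, Thandi, Chioma, and Efua each take $765,000.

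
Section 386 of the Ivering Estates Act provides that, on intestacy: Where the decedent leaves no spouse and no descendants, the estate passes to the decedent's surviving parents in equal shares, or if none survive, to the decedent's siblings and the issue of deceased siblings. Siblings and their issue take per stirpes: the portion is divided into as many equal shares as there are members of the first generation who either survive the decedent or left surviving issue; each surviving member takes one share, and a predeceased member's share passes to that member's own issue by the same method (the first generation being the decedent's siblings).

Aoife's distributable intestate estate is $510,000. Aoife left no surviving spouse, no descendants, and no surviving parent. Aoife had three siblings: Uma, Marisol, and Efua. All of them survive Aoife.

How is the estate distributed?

The entire $510,000 passes to the siblings and their issue.
That amount ($510,000) is divided into 3 shares of $170,000: Uma, Marisol, and Efua each take $170,000.

Uma: $170,000; Marisol: $170,000; Efua: $170,000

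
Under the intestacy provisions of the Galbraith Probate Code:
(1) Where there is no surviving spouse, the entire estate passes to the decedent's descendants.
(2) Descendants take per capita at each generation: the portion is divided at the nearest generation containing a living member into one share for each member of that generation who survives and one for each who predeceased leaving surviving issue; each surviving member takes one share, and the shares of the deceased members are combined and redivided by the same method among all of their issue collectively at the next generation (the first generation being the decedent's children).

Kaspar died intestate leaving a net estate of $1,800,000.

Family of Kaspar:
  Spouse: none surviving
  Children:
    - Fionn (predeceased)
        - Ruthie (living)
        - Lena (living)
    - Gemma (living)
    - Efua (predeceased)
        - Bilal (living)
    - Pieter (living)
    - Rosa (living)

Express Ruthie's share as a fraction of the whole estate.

The entire $1,800,000 passes to the descendants.
That amount ($1,800,000) is divided at the children's generation into 5 shares of $360,000. Gemma, Pieter, and Rosa each take $360,000. The 2 shares of the deceased (Fionn and Efua) are combined into a pool of $720,000.
That pool ($720,000) is divided at the grandchildren's generation equally among Ruthie, Lena, and Bilal: $240,000 each.

Ruthie receives 2/15 of the estate.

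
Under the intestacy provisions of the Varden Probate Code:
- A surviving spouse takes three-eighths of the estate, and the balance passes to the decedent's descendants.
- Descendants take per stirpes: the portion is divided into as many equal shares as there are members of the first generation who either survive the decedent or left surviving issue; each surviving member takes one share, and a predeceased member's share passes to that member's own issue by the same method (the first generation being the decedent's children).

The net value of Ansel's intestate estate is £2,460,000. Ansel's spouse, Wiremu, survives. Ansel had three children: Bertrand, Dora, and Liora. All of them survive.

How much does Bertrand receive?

Wiremu takes three-eighths of £2,460,000 = £922,500. The remaining £1,537,500 passes to the descendants.
The descendants' portion (£1,537,500) is divided into 3 shares of £512,500: Bertrand, Dora, and Liora each take £512,500.

Bertrand receives £512,500.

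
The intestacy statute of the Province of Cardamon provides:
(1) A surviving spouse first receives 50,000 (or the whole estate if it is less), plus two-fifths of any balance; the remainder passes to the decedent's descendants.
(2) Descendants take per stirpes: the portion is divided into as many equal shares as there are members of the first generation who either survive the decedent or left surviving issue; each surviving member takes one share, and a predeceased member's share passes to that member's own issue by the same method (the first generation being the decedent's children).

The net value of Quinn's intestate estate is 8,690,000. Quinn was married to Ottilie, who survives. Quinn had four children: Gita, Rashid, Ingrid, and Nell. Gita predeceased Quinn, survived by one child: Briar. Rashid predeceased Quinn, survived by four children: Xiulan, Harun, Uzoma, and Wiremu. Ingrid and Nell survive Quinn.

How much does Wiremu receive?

Ottilie first takes 50,000, leaving a balance of 8,640,000. Ottilie then takes two-fifths of the balance (3,456,000), for a total of 3,506,000. The remaining 5,184,000 passes to the descendants.
The descendants' portion (5,184,000) is divided into 4 shares of 1,296,000: Ingrid and Nell each take 1,296,000; Gita's 1,296,000 share passes to Gita's issue; Rashid's 1,296,000 share passes to Rashid's issue.
Gita's share (1,296,000) passes entirely to Briar.
Rashid's share (1,296,000) is divided into 4 shares of 324,000: Xiulan, Harun, Uzoma, and Wiremu each take 324,000.

Wiremu receives 324,000.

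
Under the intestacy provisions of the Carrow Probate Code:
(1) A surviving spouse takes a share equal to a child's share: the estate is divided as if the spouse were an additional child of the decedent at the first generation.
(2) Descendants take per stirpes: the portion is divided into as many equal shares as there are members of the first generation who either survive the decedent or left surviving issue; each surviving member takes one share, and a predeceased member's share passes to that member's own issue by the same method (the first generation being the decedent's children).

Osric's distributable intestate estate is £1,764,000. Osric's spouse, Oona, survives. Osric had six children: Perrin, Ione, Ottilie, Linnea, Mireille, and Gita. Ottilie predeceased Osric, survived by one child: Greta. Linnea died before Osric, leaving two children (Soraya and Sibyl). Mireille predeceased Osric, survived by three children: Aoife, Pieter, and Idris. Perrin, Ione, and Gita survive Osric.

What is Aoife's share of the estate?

The spouse counts as an additional share at the children's level, so there are 7 primary shares of £252,000. Oona takes one such share (£252,000).
The children's combined portion (£1,512,000) is divided into 6 shares of £252,000: Perrin, Ione, and Gita each take £252,000; Ottilie's £252,000 share passes to Ottilie's issue; Linnea's £252,000 share passes to Linnea's issue; Mireille's £252,000 share passes to Mireille's issue.
Ottilie's share (£252,000) passes entirely to Greta.
Linnea's share (£252,000) is divided into 2 shares of £126,000: Soraya and Sibyl each take £126,000.
Mireille's share (£252,000) is divided into 3 shares of £84,000: Aoife, Pieter, and Idris each take £84,000.

Aoife receives £84,000.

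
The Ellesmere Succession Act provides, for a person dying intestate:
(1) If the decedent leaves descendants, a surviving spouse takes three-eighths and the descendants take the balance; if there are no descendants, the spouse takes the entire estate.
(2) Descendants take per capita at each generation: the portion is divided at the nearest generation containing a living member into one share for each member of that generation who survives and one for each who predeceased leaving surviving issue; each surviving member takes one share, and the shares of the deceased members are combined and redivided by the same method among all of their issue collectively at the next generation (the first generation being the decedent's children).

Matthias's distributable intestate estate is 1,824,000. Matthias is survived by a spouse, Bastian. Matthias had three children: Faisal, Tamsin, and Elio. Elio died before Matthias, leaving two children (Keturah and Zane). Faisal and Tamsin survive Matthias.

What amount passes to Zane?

Bastian takes three-eighths of 1,824,000 = 684,000. The remaining 1,140,000 passes to the descendants.
The descendants' portion (1,140,000) is divided at the children's generation into 3 shares of 380,000. Faisal and Tamsin each take 380,000. The remaining share for the deceased Elio (380,000) is carried to the next generation.
That pool (380,000) is divided at the grandchildren's generation equally among Keturah and Zane: 190,000 each.

Zane receives 190,000.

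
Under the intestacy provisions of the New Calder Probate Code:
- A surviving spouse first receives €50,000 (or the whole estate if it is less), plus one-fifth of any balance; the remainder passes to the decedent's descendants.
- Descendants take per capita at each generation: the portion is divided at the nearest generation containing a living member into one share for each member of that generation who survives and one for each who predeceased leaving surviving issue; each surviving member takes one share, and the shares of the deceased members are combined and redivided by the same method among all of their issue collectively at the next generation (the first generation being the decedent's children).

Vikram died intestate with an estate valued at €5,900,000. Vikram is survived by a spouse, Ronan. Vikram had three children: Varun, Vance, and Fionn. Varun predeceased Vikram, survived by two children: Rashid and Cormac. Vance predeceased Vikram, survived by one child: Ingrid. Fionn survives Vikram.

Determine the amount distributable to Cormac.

Cormac receives €1,040,000.

Ronan first takes €50,000, leaving a balance of €5,850,000. Ronan then takes one-fifth of the balance (€1,170,000), for a total of €1,220,000. The remaining €4,680,000 passes to the descendants.
The descendants' portion (€4,680,000) is divided at the children's generation into 3 shares of €1,560,000. Fionn takes €1,560,000. The 2 shares of the deceased (Varun and Vance) are combined into a pool of €3,120,000.
That pool (€3,120,000) is divided at the grandchildren's generation equally among Rashid, Cormac, and Ingrid: €1,040,000 each.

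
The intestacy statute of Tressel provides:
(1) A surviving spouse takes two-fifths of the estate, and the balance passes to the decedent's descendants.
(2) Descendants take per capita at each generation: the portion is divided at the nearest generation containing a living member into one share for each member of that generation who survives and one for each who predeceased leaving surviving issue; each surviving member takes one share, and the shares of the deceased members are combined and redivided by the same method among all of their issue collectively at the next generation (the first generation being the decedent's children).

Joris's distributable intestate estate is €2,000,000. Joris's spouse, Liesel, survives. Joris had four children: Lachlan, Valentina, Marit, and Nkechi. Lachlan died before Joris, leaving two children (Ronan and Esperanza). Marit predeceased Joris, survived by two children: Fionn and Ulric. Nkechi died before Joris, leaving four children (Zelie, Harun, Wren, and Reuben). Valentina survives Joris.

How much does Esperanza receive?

Esperanza receives €112,500.

Liesel takes two-fifths of €2,000,000 = €800,000. The remaining €1,200,000 passes to the descendants.
The descendants' portion (€1,200,000) is divided at the children's generation into 4 shares of €300,000. Valentina takes €300,000. The 3 shares of the deceased (Lachlan, Marit, and Nkechi) are combined into a pool of €900,000.
That pool (€900,000) is divided at the grandchildren's generation equally among Ronan, Esperanza, Fionn, Ulric, Zelie, Harun, Wren, and Reuben: €112,500 each.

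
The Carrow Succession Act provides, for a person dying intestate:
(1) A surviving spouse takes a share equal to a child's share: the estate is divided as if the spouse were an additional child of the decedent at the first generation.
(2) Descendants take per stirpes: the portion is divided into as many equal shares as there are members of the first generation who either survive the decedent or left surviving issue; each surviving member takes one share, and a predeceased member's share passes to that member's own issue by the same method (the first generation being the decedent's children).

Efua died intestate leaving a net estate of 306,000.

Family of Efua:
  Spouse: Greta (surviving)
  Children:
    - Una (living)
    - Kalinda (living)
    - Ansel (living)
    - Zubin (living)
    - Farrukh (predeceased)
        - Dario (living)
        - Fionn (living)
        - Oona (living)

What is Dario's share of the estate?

Dario receives 17,000.

The spouse counts as an additional share at the children's level, so there are 6 primary shares of 51,000. Greta takes one such share (51,000).
The children's combined portion (255,000) is divided into 5 shares of 51,000: Una, Kalinda, Ansel, and Zubin each take 51,000; Farrukh's 51,000 share passes to Farrukh's issue.
Farrukh's share (51,000) is divided into 3 shares of 17,000: Dario, Fionn, and Oona each take 17,000.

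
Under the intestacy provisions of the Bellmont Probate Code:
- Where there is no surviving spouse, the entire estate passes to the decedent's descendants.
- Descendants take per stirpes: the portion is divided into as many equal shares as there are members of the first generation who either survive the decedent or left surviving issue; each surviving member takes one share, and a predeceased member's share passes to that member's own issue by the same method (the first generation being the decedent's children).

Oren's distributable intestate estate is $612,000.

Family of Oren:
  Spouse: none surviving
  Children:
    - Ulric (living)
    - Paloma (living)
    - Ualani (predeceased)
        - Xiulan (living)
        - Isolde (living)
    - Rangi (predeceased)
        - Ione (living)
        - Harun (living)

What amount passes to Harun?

Harun receives $76,500.

The entire $612,000 passes to the descendants.
That amount ($612,000) is divided into 4 shares of $153,000: Ulric and Paloma each take $153,000; Ualani's $153,000 share passes to Ualani's issue; Rangi's $153,000 share passes to Rangi's issue.
Ualani's share ($153,000) is divided into 2 shares of $76,500: Xiulan and Isolde each take $76,500.
Rangi's share ($153,000) is divided into 2 shares of $76,500: Ione and Harun each take $76,500.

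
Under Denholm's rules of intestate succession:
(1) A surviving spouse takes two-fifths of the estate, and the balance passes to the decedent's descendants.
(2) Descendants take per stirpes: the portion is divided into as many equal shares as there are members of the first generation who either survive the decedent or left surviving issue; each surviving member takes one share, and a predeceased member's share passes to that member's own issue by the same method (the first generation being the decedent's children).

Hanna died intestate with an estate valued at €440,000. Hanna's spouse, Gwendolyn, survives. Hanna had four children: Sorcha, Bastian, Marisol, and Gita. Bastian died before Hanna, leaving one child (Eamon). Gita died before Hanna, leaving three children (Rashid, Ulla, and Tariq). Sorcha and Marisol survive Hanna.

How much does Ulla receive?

Gwendolyn takes two-fifths of €440,000 = €176,000. The remaining €264,000 passes to the descendants.
The descendants' portion (€264,000) is divided into 4 shares of €66,000: Sorcha and Marisol each take €66,000; Bastian's €66,000 share passes to Bastian's issue; Gita's €66,000 share passes to Gita's issue.
Bastian's share (€66,000) passes entirely to Eamon.
Gita's share (€66,000) is divided into 3 shares of €22,000: Rashid, Ulla, and Tariq each take €22,000.

Ulla receives €22,000.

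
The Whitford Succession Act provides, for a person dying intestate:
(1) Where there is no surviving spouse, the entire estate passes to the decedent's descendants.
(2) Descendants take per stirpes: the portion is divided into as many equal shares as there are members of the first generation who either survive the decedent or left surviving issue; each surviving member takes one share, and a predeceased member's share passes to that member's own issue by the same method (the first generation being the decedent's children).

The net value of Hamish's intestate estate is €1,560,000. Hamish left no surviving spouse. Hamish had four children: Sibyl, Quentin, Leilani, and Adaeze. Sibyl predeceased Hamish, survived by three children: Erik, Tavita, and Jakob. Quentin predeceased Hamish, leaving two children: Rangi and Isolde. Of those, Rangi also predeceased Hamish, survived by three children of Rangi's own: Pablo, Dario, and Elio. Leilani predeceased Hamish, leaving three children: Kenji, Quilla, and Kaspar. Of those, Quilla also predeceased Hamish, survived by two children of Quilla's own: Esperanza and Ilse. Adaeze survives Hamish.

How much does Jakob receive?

The entire €1,560,000 passes to the descendants.
That amount (€1,560,000) is divided into 4 shares of €390,000: Adaeze takes €390,000; Sibyl's €390,000 share passes to Sibyl's issue; Quentin's €390,000 share passes to Quentin's issue; Leilani's €390,000 share passes to Leilani's issue.
Sibyl's share (€390,000) is divided into 3 shares of €130,000: Erik, Tavita, and Jakob each take €130,000.
Quentin's share (€390,000) is divided into 2 shares of €195,000: Isolde takes €195,000; Rangi's €195,000 share passes to Rangi's issue.
Rangi's share (€195,000) is divided into 3 shares of €65,000: Pablo, Dario, and Elio each take €65,000.
Leilani's share (€390,000) is divided into 3 shares of €130,000: Kenji and Kaspar each take €130,000; Quilla's €130,000 share passes to Quilla's issue.
Quilla's share (€130,000) is divided into 2 shares of €65,000: Esperanza and Ilse each take €65,000.

Jakob receives €130,000.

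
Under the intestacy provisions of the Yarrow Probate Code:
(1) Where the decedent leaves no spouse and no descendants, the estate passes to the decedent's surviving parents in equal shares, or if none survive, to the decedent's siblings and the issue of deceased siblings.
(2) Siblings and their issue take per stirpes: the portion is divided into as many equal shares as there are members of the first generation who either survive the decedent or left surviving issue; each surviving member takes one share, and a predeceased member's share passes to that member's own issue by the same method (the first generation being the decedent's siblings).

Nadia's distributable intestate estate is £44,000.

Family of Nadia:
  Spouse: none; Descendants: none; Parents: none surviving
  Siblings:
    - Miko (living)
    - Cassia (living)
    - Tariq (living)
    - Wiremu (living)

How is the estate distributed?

Miko: £11,000; Cassia: £11,000; Tariq: £11,000; Wiremu: £11,000

The entire £44,000 passes to the siblings and their issue.
That amount (£44,000) is divided into 4 shares of £11,000: Miko, Cassia, Tariq, and Wiremu each take £11,000.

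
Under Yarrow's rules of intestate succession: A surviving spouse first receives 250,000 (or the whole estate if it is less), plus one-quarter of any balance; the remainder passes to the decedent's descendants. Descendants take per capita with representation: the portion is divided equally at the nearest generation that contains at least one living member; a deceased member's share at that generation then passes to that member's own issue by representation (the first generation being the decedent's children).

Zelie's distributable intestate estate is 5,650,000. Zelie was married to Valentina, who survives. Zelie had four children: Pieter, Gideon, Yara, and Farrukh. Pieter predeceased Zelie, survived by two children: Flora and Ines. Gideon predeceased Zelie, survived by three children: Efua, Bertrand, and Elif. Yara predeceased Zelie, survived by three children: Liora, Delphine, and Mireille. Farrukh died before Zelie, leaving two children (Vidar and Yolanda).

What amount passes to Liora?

Valentina first takes 250,000, leaving a balance of 5,400,000. Valentina then takes one-quarter of the balance (1,350,000), for a total of 1,600,000. The remaining 4,050,000 passes to the descendants.
No child survives, so the initial division is made at the grandchildren's generation.
The descendants' portion (4,050,000) is divided into 10 shares of 405,000: Flora, Ines, Efua, Bertrand, Elif, Liora, Delphine, Mireille, Vidar, and Yolanda each take 405,000.

Liora receives 405,000.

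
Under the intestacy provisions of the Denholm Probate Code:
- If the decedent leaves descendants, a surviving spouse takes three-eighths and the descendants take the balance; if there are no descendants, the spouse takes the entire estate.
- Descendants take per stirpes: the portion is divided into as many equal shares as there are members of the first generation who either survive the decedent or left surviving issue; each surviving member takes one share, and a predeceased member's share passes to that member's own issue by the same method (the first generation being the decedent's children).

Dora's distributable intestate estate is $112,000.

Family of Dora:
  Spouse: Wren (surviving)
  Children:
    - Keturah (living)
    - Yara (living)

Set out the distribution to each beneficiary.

Wren: $42,000; Keturah: $35,000; Yara: $35,000

Wren takes three-eighths of $112,000 = $42,000. The remaining $70,000 passes to the descendants.
The descendants' portion ($70,000) is divided into 2 shares of $35,000: Keturah and Yara each take $35,000.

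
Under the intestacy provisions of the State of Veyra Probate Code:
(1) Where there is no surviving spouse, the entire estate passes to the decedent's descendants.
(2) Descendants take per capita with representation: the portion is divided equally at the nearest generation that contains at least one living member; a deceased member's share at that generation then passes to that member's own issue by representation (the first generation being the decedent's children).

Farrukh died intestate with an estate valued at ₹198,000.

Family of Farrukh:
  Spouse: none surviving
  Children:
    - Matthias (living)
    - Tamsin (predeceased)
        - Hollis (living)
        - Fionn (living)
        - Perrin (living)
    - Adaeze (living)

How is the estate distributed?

The entire ₹198,000 passes to the descendants.
That amount (₹198,000) is divided into 3 shares of ₹66,000: Matthias and Adaeze each take ₹66,000; Tamsin's ₹66,000 share passes to Tamsin's issue.
Tamsin's share (₹66,000) is divided into 3 shares of ₹22,000: Hollis, Fionn, and Perrin each take ₹22,000.

Matthias: ₹66,000; Hollis: ₹22,000; Fionn: ₹22,000; Perrin: ₹22,000; Adaeze: ₹66,000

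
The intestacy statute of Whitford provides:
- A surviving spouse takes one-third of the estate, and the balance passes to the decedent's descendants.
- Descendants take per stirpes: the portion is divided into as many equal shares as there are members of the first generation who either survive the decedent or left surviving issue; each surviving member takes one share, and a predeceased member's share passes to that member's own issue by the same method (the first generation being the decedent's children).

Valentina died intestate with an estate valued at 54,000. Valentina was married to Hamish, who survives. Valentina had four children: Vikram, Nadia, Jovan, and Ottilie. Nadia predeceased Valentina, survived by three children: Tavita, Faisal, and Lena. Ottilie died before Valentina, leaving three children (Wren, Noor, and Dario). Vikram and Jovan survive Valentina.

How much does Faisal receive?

Hamish takes one-third of 54,000 = 18,000. The remaining 36,000 passes to the descendants.
The descendants' portion (36,000) is divided into 4 shares of 9,000: Vikram and Jovan each take 9,000; Nadia's 9,000 share passes to Nadia's issue; Ottilie's 9,000 share passes to Ottilie's issue.
Nadia's share (9,000) is divided into 3 shares of 3,000: Tavita, Faisal, and Lena each take 3,000.
Ottilie's share (9,000) is divided into 3 shares of 3,000: Wren, Noor, and Dario each take 3,000.

Faisal receives 3,000.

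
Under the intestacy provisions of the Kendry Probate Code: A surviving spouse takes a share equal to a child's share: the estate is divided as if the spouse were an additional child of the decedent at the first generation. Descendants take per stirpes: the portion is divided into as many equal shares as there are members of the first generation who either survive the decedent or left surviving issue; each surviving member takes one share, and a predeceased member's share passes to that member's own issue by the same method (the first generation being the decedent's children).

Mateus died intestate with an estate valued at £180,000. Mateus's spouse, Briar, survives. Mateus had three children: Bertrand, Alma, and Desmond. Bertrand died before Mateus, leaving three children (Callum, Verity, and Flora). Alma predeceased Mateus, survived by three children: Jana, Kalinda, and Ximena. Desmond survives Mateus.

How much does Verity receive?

The spouse counts as an additional share at the children's level, so there are 4 primary shares of £45,000. Briar takes one such share (£45,000).
The children's combined portion (£135,000) is divided into 3 shares of £45,000: Desmond takes £45,000; Bertrand's £45,000 share passes to Bertrand's issue; Alma's £45,000 share passes to Alma's issue.
Bertrand's share (£45,000) is divided into 3 shares of £15,000: Callum, Verity, and Flora each take £15,000.
Alma's share (£45,000) is divided into 3 shares of £15,000: Jana, Kalinda, and Ximena each take £15,000.

Verity receives £15,000.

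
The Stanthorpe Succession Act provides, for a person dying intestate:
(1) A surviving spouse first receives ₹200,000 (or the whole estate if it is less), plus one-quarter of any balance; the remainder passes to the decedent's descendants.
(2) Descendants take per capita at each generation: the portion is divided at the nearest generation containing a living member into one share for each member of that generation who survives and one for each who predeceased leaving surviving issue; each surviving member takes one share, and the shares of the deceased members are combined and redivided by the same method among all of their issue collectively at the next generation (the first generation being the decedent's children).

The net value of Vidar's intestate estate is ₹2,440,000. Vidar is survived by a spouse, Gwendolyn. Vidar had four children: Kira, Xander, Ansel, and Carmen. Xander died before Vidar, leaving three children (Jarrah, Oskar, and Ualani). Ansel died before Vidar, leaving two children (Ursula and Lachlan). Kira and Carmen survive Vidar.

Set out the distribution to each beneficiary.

Gwendolyn: ₹760,000; Kira: ₹420,000; Jarrah: ₹168,000; Oskar: ₹168,000; Ualani: ₹168,000; Ursula: ₹168,000; Lachlan: ₹168,000; Carmen: ₹420,000

Gwendolyn first takes ₹200,000, leaving a balance of ₹2,240,000. Gwendolyn then takes one-quarter of the balance (₹560,000), for a total of ₹760,000. The remaining ₹1,680,000 passes to the descendants.
The descendants' portion (₹1,680,000) is divided at the children's generation into 4 shares of ₹420,000. Kira and Carmen each take ₹420,000. The 2 shares of the deceased (Xander and Ansel) are combined into a pool of ₹840,000.
That pool (₹840,000) is divided at the grandchildren's generation equally among Jarrah, Oskar, Ualani, Ursula, and Lachlan: ₹168,000 each.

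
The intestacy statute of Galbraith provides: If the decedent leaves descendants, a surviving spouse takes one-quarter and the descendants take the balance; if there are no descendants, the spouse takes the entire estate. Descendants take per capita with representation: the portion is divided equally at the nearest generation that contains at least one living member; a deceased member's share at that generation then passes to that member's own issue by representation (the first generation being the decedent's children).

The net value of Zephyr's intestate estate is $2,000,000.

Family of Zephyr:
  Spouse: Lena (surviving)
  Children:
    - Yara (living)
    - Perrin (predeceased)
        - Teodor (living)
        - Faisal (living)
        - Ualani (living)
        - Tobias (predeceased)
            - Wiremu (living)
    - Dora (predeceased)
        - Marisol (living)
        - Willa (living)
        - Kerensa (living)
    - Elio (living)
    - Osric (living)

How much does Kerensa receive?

Kerensa receives $100,000.

Lena takes one-quarter of $2,000,000 = $500,000. The remaining $1,500,000 passes to the descendants.
The descendants' portion ($1,500,000) is divided into 5 shares of $300,000: Yara, Elio, and Osric each take $300,000; Perrin's $300,000 share passes to Perrin's issue; Dora's $300,000 share passes to Dora's issue.
Perrin's share ($300,000) is divided into 4 shares of $75,000: Teodor, Faisal, and Ualani each take $75,000; Tobias's $75,000 share passes to Tobias's issue.
Tobias's share ($75,000) passes entirely to Wiremu.
Dora's share ($300,000) is divided into 3 shares of $100,000: Marisol, Willa, and Kerensa each take $100,000.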